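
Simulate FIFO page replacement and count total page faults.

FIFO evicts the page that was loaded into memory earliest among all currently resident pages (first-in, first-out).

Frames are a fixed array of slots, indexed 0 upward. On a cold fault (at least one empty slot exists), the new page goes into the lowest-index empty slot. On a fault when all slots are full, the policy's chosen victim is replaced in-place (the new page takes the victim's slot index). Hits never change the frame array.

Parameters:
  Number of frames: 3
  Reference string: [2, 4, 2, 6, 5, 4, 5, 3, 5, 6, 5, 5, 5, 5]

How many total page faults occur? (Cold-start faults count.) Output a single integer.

Answer: 5

Derivation:
Step 0: ref 2 → FAULT, frames=[2,-,-]
Step 1: ref 4 → FAULT, frames=[2,4,-]
Step 2: ref 2 → HIT, frames=[2,4,-]
Step 3: ref 6 → FAULT, frames=[2,4,6]
Step 4: ref 5 → FAULT (evict 2), frames=[5,4,6]
Step 5: ref 4 → HIT, frames=[5,4,6]
Step 6: ref 5 → HIT, frames=[5,4,6]
Step 7: ref 3 → FAULT (evict 4), frames=[5,3,6]
Step 8: ref 5 → HIT, frames=[5,3,6]
Step 9: ref 6 → HIT, frames=[5,3,6]
Step 10: ref 5 → HIT, frames=[5,3,6]
Step 11: ref 5 → HIT, frames=[5,3,6]
Step 12: ref 5 → HIT, frames=[5,3,6]
Step 13: ref 5 → HIT, frames=[5,3,6]
Total faults: 5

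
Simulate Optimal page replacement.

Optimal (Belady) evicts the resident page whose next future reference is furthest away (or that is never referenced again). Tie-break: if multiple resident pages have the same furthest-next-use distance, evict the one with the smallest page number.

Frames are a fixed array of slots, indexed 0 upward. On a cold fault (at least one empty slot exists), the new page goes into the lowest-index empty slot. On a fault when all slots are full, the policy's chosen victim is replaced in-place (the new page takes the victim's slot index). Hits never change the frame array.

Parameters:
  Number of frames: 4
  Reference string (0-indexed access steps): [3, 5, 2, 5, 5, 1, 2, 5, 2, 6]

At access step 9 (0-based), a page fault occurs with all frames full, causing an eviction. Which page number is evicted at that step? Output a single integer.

Answer: 1

Derivation:
Step 0: ref 3 -> FAULT, frames=[3,-,-,-]
Step 1: ref 5 -> FAULT, frames=[3,5,-,-]
Step 2: ref 2 -> FAULT, frames=[3,5,2,-]
Step 3: ref 5 -> HIT, frames=[3,5,2,-]
Step 4: ref 5 -> HIT, frames=[3,5,2,-]
Step 5: ref 1 -> FAULT, frames=[3,5,2,1]
Step 6: ref 2 -> HIT, frames=[3,5,2,1]
Step 7: ref 5 -> HIT, frames=[3,5,2,1]
Step 8: ref 2 -> HIT, frames=[3,5,2,1]
Step 9: ref 6 -> FAULT, evict 1, frames=[3,5,2,6]
At step 9: evicted page 1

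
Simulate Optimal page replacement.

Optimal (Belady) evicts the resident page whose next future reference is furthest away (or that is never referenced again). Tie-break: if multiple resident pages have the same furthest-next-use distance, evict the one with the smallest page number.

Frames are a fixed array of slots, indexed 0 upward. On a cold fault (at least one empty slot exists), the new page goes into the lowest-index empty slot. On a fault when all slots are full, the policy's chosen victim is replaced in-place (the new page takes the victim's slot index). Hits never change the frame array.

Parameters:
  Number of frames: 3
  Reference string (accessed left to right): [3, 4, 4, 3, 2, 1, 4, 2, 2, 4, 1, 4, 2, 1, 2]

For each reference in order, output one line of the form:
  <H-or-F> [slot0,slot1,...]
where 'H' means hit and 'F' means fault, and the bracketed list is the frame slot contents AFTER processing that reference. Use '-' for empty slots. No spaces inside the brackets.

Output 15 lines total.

F [3,-,-]
F [3,4,-]
H [3,4,-]
H [3,4,-]
F [3,4,2]
F [1,4,2]
H [1,4,2]
H [1,4,2]
H [1,4,2]
H [1,4,2]
H [1,4,2]
H [1,4,2]
H [1,4,2]
H [1,4,2]
H [1,4,2]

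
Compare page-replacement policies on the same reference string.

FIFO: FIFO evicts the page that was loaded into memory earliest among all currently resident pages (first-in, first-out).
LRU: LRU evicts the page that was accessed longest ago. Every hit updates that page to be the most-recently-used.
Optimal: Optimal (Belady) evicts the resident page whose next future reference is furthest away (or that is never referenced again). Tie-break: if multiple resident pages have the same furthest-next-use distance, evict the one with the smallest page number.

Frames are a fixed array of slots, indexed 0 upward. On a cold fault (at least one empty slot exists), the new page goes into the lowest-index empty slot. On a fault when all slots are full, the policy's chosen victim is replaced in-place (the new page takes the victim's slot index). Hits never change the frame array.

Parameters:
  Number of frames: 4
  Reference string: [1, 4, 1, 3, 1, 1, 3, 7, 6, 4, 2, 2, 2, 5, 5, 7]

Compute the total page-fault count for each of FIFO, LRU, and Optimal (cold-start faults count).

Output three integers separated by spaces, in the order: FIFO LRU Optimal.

--- FIFO ---
  step 0: ref 1 -> FAULT, frames=[1,-,-,-] (faults so far: 1)
  step 1: ref 4 -> FAULT, frames=[1,4,-,-] (faults so far: 2)
  step 2: ref 1 -> HIT, frames=[1,4,-,-] (faults so far: 2)
  step 3: ref 3 -> FAULT, frames=[1,4,3,-] (faults so far: 3)
  step 4: ref 1 -> HIT, frames=[1,4,3,-] (faults so far: 3)
  step 5: ref 1 -> HIT, frames=[1,4,3,-] (faults so far: 3)
  step 6: ref 3 -> HIT, frames=[1,4,3,-] (faults so far: 3)
  step 7: ref 7 -> FAULT, frames=[1,4,3,7] (faults so far: 4)
  step 8: ref 6 -> FAULT, evict 1, frames=[6,4,3,7] (faults so far: 5)
  step 9: ref 4 -> HIT, frames=[6,4,3,7] (faults so far: 5)
  step 10: ref 2 -> FAULT, evict 4, frames=[6,2,3,7] (faults so far: 6)
  step 11: ref 2 -> HIT, frames=[6,2,3,7] (faults so far: 6)
  step 12: ref 2 -> HIT, frames=[6,2,3,7] (faults so far: 6)
  step 13: ref 5 -> FAULT, evict 3, frames=[6,2,5,7] (faults so far: 7)
  step 14: ref 5 -> HIT, frames=[6,2,5,7] (faults so far: 7)
  step 15: ref 7 -> HIT, frames=[6,2,5,7] (faults so far: 7)
  FIFO total faults: 7
--- LRU ---
  step 0: ref 1 -> FAULT, frames=[1,-,-,-] (faults so far: 1)
  step 1: ref 4 -> FAULT, frames=[1,4,-,-] (faults so far: 2)
  step 2: ref 1 -> HIT, frames=[1,4,-,-] (faults so far: 2)
  step 3: ref 3 -> FAULT, frames=[1,4,3,-] (faults so far: 3)
  step 4: ref 1 -> HIT, frames=[1,4,3,-] (faults so far: 3)
  step 5: ref 1 -> HIT, frames=[1,4,3,-] (faults so far: 3)
  step 6: ref 3 -> HIT, frames=[1,4,3,-] (faults so far: 3)
  step 7: ref 7 -> FAULT, frames=[1,4,3,7] (faults so far: 4)
  step 8: ref 6 -> FAULT, evict 4, frames=[1,6,3,7] (faults so far: 5)
  step 9: ref 4 -> FAULT, evict 1, frames=[4,6,3,7] (faults so far: 6)
  step 10: ref 2 -> FAULT, evict 3, frames=[4,6,2,7] (faults so far: 7)
  step 11: ref 2 -> HIT, frames=[4,6,2,7] (faults so far: 7)
  step 12: ref 2 -> HIT, frames=[4,6,2,7] (faults so far: 7)
  step 13: ref 5 -> FAULT, evict 7, frames=[4,6,2,5] (faults so far: 8)
  step 14: ref 5 -> HIT, frames=[4,6,2,5] (faults so far: 8)
  step 15: ref 7 -> FAULT, evict 6, frames=[4,7,2,5] (faults so far: 9)
  LRU total faults: 9
--- Optimal ---
  step 0: ref 1 -> FAULT, frames=[1,-,-,-] (faults so far: 1)
  step 1: ref 4 -> FAULT, frames=[1,4,-,-] (faults so far: 2)
  step 2: ref 1 -> HIT, frames=[1,4,-,-] (faults so far: 2)
  step 3: ref 3 -> FAULT, frames=[1,4,3,-] (faults so far: 3)
  step 4: ref 1 -> HIT, frames=[1,4,3,-] (faults so far: 3)
  step 5: ref 1 -> HIT, frames=[1,4,3,-] (faults so far: 3)
  step 6: ref 3 -> HIT, frames=[1,4,3,-] (faults so far: 3)
  step 7: ref 7 -> FAULT, frames=[1,4,3,7] (faults so far: 4)
  step 8: ref 6 -> FAULT, evict 1, frames=[6,4,3,7] (faults so far: 5)
  step 9: ref 4 -> HIT, frames=[6,4,3,7] (faults so far: 5)
  step 10: ref 2 -> FAULT, evict 3, frames=[6,4,2,7] (faults so far: 6)
  step 11: ref 2 -> HIT, frames=[6,4,2,7] (faults so far: 6)
  step 12: ref 2 -> HIT, frames=[6,4,2,7] (faults so far: 6)
  step 13: ref 5 -> FAULT, evict 2, frames=[6,4,5,7] (faults so far: 7)
  step 14: ref 5 -> HIT, frames=[6,4,5,7] (faults so far: 7)
  step 15: ref 7 -> HIT, frames=[6,4,5,7] (faults so far: 7)
  Optimal total faults: 7

Answer: 7 9 7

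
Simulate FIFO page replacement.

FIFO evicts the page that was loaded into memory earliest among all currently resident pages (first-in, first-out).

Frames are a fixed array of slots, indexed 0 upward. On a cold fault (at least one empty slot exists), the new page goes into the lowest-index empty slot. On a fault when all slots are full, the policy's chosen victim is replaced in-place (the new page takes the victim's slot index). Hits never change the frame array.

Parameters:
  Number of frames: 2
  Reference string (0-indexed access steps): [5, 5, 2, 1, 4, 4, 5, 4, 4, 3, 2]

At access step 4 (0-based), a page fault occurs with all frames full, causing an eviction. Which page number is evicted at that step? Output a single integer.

Step 0: ref 5 -> FAULT, frames=[5,-]
Step 1: ref 5 -> HIT, frames=[5,-]
Step 2: ref 2 -> FAULT, frames=[5,2]
Step 3: ref 1 -> FAULT, evict 5, frames=[1,2]
Step 4: ref 4 -> FAULT, evict 2, frames=[1,4]
At step 4: evicted page 2

Answer: 2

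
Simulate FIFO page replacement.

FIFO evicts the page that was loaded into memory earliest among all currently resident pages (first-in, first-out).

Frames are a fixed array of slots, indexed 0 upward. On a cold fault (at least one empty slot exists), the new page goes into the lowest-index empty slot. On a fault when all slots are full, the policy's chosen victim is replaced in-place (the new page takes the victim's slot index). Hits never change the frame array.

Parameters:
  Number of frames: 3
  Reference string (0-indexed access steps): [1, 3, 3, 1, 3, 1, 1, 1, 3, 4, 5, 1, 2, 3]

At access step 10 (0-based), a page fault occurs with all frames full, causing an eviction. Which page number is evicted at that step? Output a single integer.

Step 0: ref 1 -> FAULT, frames=[1,-,-]
Step 1: ref 3 -> FAULT, frames=[1,3,-]
Step 2: ref 3 -> HIT, frames=[1,3,-]
Step 3: ref 1 -> HIT, frames=[1,3,-]
Step 4: ref 3 -> HIT, frames=[1,3,-]
Step 5: ref 1 -> HIT, frames=[1,3,-]
Step 6: ref 1 -> HIT, frames=[1,3,-]
Step 7: ref 1 -> HIT, frames=[1,3,-]
Step 8: ref 3 -> HIT, frames=[1,3,-]
Step 9: ref 4 -> FAULT, frames=[1,3,4]
Step 10: ref 5 -> FAULT, evict 1, frames=[5,3,4]
At step 10: evicted page 1

Answer: 1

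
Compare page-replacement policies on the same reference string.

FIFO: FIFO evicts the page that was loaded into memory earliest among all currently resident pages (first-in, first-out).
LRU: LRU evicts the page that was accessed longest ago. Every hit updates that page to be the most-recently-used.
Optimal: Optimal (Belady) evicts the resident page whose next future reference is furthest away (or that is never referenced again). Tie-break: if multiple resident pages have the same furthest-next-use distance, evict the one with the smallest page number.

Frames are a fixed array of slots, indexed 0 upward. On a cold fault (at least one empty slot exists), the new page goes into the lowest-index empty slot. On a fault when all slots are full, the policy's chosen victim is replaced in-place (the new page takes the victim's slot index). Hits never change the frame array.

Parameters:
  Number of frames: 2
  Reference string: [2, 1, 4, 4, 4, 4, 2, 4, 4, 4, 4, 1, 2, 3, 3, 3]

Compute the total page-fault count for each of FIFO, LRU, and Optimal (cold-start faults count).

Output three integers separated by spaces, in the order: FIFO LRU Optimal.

Answer: 6 7 5

Derivation:
--- FIFO ---
  step 0: ref 2 -> FAULT, frames=[2,-] (faults so far: 1)
  step 1: ref 1 -> FAULT, frames=[2,1] (faults so far: 2)
  step 2: ref 4 -> FAULT, evict 2, frames=[4,1] (faults so far: 3)
  step 3: ref 4 -> HIT, frames=[4,1] (faults so far: 3)
  step 4: ref 4 -> HIT, frames=[4,1] (faults so far: 3)
  step 5: ref 4 -> HIT, frames=[4,1] (faults so far: 3)
  step 6: ref 2 -> FAULT, evict 1, frames=[4,2] (faults so far: 4)
  step 7: ref 4 -> HIT, frames=[4,2] (faults so far: 4)
  step 8: ref 4 -> HIT, frames=[4,2] (faults so far: 4)
  step 9: ref 4 -> HIT, frames=[4,2] (faults so far: 4)
  step 10: ref 4 -> HIT, frames=[4,2] (faults so far: 4)
  step 11: ref 1 -> FAULT, evict 4, frames=[1,2] (faults so far: 5)
  step 12: ref 2 -> HIT, frames=[1,2] (faults so far: 5)
  step 13: ref 3 -> FAULT, evict 2, frames=[1,3] (faults so far: 6)
  step 14: ref 3 -> HIT, frames=[1,3] (faults so far: 6)
  step 15: ref 3 -> HIT, frames=[1,3] (faults so far: 6)
  FIFO total faults: 6
--- LRU ---
  step 0: ref 2 -> FAULT, frames=[2,-] (faults so far: 1)
  step 1: ref 1 -> FAULT, frames=[2,1] (faults so far: 2)
  step 2: ref 4 -> FAULT, evict 2, frames=[4,1] (faults so far: 3)
  step 3: ref 4 -> HIT, frames=[4,1] (faults so far: 3)
  step 4: ref 4 -> HIT, frames=[4,1] (faults so far: 3)
  step 5: ref 4 -> HIT, frames=[4,1] (faults so far: 3)
  step 6: ref 2 -> FAULT, evict 1, frames=[4,2] (faults so far: 4)
  step 7: ref 4 -> HIT, frames=[4,2] (faults so far: 4)
  step 8: ref 4 -> HIT, frames=[4,2] (faults so far: 4)
  step 9: ref 4 -> HIT, frames=[4,2] (faults so far: 4)
  step 10: ref 4 -> HIT, frames=[4,2] (faults so far: 4)
  step 11: ref 1 -> FAULT, evict 2, frames=[4,1] (faults so far: 5)
  step 12: ref 2 -> FAULT, evict 4, frames=[2,1] (faults so far: 6)
  step 13: ref 3 -> FAULT, evict 1, frames=[2,3] (faults so far: 7)
  step 14: ref 3 -> HIT, frames=[2,3] (faults so far: 7)
  step 15: ref 3 -> HIT, frames=[2,3] (faults so far: 7)
  LRU total faults: 7
--- Optimal ---
  step 0: ref 2 -> FAULT, frames=[2,-] (faults so far: 1)
  step 1: ref 1 -> FAULT, frames=[2,1] (faults so far: 2)
  step 2: ref 4 -> FAULT, evict 1, frames=[2,4] (faults so far: 3)
  step 3: ref 4 -> HIT, frames=[2,4] (faults so far: 3)
  step 4: ref 4 -> HIT, frames=[2,4] (faults so far: 3)
  step 5: ref 4 -> HIT, frames=[2,4] (faults so far: 3)
  step 6: ref 2 -> HIT, frames=[2,4] (faults so far: 3)
  step 7: ref 4 -> HIT, frames=[2,4] (faults so far: 3)
  step 8: ref 4 -> HIT, frames=[2,4] (faults so far: 3)
  step 9: ref 4 -> HIT, frames=[2,4] (faults so far: 3)
  step 10: ref 4 -> HIT, frames=[2,4] (faults so far: 3)
  step 11: ref 1 -> FAULT, evict 4, frames=[2,1] (faults so far: 4)
  step 12: ref 2 -> HIT, frames=[2,1] (faults so far: 4)
  step 13: ref 3 -> FAULT, evict 1, frames=[2,3] (faults so far: 5)
  step 14: ref 3 -> HIT, frames=[2,3] (faults so far: 5)
  step 15: ref 3 -> HIT, frames=[2,3] (faults so far: 5)
  Optimal total faults: 5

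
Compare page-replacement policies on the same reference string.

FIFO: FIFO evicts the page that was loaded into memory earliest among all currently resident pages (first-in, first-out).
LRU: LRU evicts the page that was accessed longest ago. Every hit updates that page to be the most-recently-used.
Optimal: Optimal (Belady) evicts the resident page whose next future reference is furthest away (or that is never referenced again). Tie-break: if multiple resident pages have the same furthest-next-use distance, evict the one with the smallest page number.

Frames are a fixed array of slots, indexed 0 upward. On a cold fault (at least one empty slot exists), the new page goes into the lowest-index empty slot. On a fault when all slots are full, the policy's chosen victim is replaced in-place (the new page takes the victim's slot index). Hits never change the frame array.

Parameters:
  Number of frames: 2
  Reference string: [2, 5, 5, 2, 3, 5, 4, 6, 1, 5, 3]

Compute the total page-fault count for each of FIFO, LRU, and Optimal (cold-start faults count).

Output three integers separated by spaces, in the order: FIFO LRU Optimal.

--- FIFO ---
  step 0: ref 2 -> FAULT, frames=[2,-] (faults so far: 1)
  step 1: ref 5 -> FAULT, frames=[2,5] (faults so far: 2)
  step 2: ref 5 -> HIT, frames=[2,5] (faults so far: 2)
  step 3: ref 2 -> HIT, frames=[2,5] (faults so far: 2)
  step 4: ref 3 -> FAULT, evict 2, frames=[3,5] (faults so far: 3)
  step 5: ref 5 -> HIT, frames=[3,5] (faults so far: 3)
  step 6: ref 4 -> FAULT, evict 5, frames=[3,4] (faults so far: 4)
  step 7: ref 6 -> FAULT, evict 3, frames=[6,4] (faults so far: 5)
  step 8: ref 1 -> FAULT, evict 4, frames=[6,1] (faults so far: 6)
  step 9: ref 5 -> FAULT, evict 6, frames=[5,1] (faults so far: 7)
  step 10: ref 3 -> FAULT, evict 1, frames=[5,3] (faults so far: 8)
  FIFO total faults: 8
--- LRU ---
  step 0: ref 2 -> FAULT, frames=[2,-] (faults so far: 1)
  step 1: ref 5 -> FAULT, frames=[2,5] (faults so far: 2)
  step 2: ref 5 -> HIT, frames=[2,5] (faults so far: 2)
  step 3: ref 2 -> HIT, frames=[2,5] (faults so far: 2)
  step 4: ref 3 -> FAULT, evict 5, frames=[2,3] (faults so far: 3)
  step 5: ref 5 -> FAULT, evict 2, frames=[5,3] (faults so far: 4)
  step 6: ref 4 -> FAULT, evict 3, frames=[5,4] (faults so far: 5)
  step 7: ref 6 -> FAULT, evict 5, frames=[6,4] (faults so far: 6)
  step 8: ref 1 -> FAULT, evict 4, frames=[6,1] (faults so far: 7)
  step 9: ref 5 -> FAULT, evict 6, frames=[5,1] (faults so far: 8)
  step 10: ref 3 -> FAULT, evict 1, frames=[5,3] (faults so far: 9)
  LRU total faults: 9
--- Optimal ---
  step 0: ref 2 -> FAULT, frames=[2,-] (faults so far: 1)
  step 1: ref 5 -> FAULT, frames=[2,5] (faults so far: 2)
  step 2: ref 5 -> HIT, frames=[2,5] (faults so far: 2)
  step 3: ref 2 -> HIT, frames=[2,5] (faults so far: 2)
  step 4: ref 3 -> FAULT, evict 2, frames=[3,5] (faults so far: 3)
  step 5: ref 5 -> HIT, frames=[3,5] (faults so far: 3)
  step 6: ref 4 -> FAULT, evict 3, frames=[4,5] (faults so far: 4)
  step 7: ref 6 -> FAULT, evict 4, frames=[6,5] (faults so far: 5)
  step 8: ref 1 -> FAULT, evict 6, frames=[1,5] (faults so far: 6)
  step 9: ref 5 -> HIT, frames=[1,5] (faults so far: 6)
  step 10: ref 3 -> FAULT, evict 1, frames=[3,5] (faults so far: 7)
  Optimal total faults: 7

Answer: 8 9 7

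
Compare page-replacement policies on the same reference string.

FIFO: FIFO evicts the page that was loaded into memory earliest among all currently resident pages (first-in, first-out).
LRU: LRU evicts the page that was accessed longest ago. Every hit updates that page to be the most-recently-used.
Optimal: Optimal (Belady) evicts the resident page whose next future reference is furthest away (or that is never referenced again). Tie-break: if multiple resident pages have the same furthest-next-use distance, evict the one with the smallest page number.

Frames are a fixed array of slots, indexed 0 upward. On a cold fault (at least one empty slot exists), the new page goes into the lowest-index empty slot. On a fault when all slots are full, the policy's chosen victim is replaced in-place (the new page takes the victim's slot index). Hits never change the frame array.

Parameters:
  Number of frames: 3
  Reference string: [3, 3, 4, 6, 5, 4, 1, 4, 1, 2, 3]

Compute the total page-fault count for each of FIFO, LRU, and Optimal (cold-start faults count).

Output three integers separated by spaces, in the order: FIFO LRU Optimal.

Answer: 8 7 6

Derivation:
--- FIFO ---
  step 0: ref 3 -> FAULT, frames=[3,-,-] (faults so far: 1)
  step 1: ref 3 -> HIT, frames=[3,-,-] (faults so far: 1)
  step 2: ref 4 -> FAULT, frames=[3,4,-] (faults so far: 2)
  step 3: ref 6 -> FAULT, frames=[3,4,6] (faults so far: 3)
  step 4: ref 5 -> FAULT, evict 3, frames=[5,4,6] (faults so far: 4)
  step 5: ref 4 -> HIT, frames=[5,4,6] (faults so far: 4)
  step 6: ref 1 -> FAULT, evict 4, frames=[5,1,6] (faults so far: 5)
  step 7: ref 4 -> FAULT, evict 6, frames=[5,1,4] (faults so far: 6)
  step 8: ref 1 -> HIT, frames=[5,1,4] (faults so far: 6)
  step 9: ref 2 -> FAULT, evict 5, frames=[2,1,4] (faults so far: 7)
  step 10: ref 3 -> FAULT, evict 1, frames=[2,3,4] (faults so far: 8)
  FIFO total faults: 8
--- LRU ---
  step 0: ref 3 -> FAULT, frames=[3,-,-] (faults so far: 1)
  step 1: ref 3 -> HIT, frames=[3,-,-] (faults so far: 1)
  step 2: ref 4 -> FAULT, frames=[3,4,-] (faults so far: 2)
  step 3: ref 6 -> FAULT, frames=[3,4,6] (faults so far: 3)
  step 4: ref 5 -> FAULT, evict 3, frames=[5,4,6] (faults so far: 4)
  step 5: ref 4 -> HIT, frames=[5,4,6] (faults so far: 4)
  step 6: ref 1 -> FAULT, evict 6, frames=[5,4,1] (faults so far: 5)
  step 7: ref 4 -> HIT, frames=[5,4,1] (faults so far: 5)
  step 8: ref 1 -> HIT, frames=[5,4,1] (faults so far: 5)
  step 9: ref 2 -> FAULT, evict 5, frames=[2,4,1] (faults so far: 6)
  step 10: ref 3 -> FAULT, evict 4, frames=[2,3,1] (faults so far: 7)
  LRU total faults: 7
--- Optimal ---
  step 0: ref 3 -> FAULT, frames=[3,-,-] (faults so far: 1)
  step 1: ref 3 -> HIT, frames=[3,-,-] (faults so far: 1)
  step 2: ref 4 -> FAULT, frames=[3,4,-] (faults so far: 2)
  step 3: ref 6 -> FAULT, frames=[3,4,6] (faults so far: 3)
  step 4: ref 5 -> FAULT, evict 6, frames=[3,4,5] (faults so far: 4)
  step 5: ref 4 -> HIT, frames=[3,4,5] (faults so far: 4)
  step 6: ref 1 -> FAULT, evict 5, frames=[3,4,1] (faults so far: 5)
  step 7: ref 4 -> HIT, frames=[3,4,1] (faults so far: 5)
  step 8: ref 1 -> HIT, frames=[3,4,1] (faults so far: 5)
  step 9: ref 2 -> FAULT, evict 1, frames=[3,4,2] (faults so far: 6)
  step 10: ref 3 -> HIT, frames=[3,4,2] (faults so far: 6)
  Optimal total faults: 6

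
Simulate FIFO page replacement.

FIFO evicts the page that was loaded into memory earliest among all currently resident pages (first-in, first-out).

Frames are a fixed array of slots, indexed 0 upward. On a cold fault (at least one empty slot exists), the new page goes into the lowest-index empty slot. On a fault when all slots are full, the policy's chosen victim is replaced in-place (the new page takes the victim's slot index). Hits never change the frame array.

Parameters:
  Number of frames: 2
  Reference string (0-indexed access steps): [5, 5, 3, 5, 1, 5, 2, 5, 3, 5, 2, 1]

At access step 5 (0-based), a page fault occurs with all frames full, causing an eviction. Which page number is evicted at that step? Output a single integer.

Answer: 3

Derivation:
Step 0: ref 5 -> FAULT, frames=[5,-]
Step 1: ref 5 -> HIT, frames=[5,-]
Step 2: ref 3 -> FAULT, frames=[5,3]
Step 3: ref 5 -> HIT, frames=[5,3]
Step 4: ref 1 -> FAULT, evict 5, frames=[1,3]
Step 5: ref 5 -> FAULT, evict 3, frames=[1,5]
At step 5: evicted page 3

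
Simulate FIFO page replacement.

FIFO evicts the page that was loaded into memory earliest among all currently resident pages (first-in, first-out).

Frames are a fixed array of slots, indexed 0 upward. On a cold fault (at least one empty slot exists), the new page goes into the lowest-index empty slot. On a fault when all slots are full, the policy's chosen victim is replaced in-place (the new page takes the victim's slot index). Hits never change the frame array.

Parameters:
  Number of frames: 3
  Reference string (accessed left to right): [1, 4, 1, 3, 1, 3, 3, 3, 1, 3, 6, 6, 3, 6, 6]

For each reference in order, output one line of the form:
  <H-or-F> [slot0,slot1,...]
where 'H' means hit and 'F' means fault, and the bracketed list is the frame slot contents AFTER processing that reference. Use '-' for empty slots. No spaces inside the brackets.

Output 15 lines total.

F [1,-,-]
F [1,4,-]
H [1,4,-]
F [1,4,3]
H [1,4,3]
H [1,4,3]
H [1,4,3]
H [1,4,3]
H [1,4,3]
H [1,4,3]
F [6,4,3]
H [6,4,3]
H [6,4,3]
H [6,4,3]
H [6,4,3]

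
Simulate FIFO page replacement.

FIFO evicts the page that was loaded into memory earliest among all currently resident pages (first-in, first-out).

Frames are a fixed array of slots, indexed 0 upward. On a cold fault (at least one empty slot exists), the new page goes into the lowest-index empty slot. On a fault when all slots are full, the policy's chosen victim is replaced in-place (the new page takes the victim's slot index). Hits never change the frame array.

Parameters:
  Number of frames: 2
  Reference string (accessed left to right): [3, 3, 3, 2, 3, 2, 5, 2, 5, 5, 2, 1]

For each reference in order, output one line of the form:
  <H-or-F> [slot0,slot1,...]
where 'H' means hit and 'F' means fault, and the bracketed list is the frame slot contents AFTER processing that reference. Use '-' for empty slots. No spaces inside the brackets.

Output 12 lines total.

F [3,-]
H [3,-]
H [3,-]
F [3,2]
H [3,2]
H [3,2]
F [5,2]
H [5,2]
H [5,2]
H [5,2]
H [5,2]
F [5,1]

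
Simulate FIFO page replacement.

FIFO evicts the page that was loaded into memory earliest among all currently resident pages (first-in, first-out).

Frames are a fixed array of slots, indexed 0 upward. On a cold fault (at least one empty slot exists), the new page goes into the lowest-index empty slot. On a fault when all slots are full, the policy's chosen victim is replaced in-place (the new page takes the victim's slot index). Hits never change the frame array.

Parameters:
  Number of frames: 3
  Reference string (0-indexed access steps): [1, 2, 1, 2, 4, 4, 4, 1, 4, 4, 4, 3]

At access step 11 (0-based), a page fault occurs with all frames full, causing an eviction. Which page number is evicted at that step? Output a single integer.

Step 0: ref 1 -> FAULT, frames=[1,-,-]
Step 1: ref 2 -> FAULT, frames=[1,2,-]
Step 2: ref 1 -> HIT, frames=[1,2,-]
Step 3: ref 2 -> HIT, frames=[1,2,-]
Step 4: ref 4 -> FAULT, frames=[1,2,4]
Step 5: ref 4 -> HIT, frames=[1,2,4]
Step 6: ref 4 -> HIT, frames=[1,2,4]
Step 7: ref 1 -> HIT, frames=[1,2,4]
Step 8: ref 4 -> HIT, frames=[1,2,4]
Step 9: ref 4 -> HIT, frames=[1,2,4]
Step 10: ref 4 -> HIT, frames=[1,2,4]
Step 11: ref 3 -> FAULT, evict 1, frames=[3,2,4]
At step 11: evicted page 1

Answer: 1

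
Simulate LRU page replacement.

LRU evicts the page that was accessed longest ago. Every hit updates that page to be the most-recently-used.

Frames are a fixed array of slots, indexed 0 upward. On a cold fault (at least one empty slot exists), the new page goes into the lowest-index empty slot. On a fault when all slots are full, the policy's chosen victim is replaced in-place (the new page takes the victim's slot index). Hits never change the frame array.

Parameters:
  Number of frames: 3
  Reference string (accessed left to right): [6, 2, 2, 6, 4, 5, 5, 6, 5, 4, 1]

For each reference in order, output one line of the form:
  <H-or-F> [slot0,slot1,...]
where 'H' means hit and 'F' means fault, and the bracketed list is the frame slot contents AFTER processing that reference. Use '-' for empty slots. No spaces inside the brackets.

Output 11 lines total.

F [6,-,-]
F [6,2,-]
H [6,2,-]
H [6,2,-]
F [6,2,4]
F [6,5,4]
H [6,5,4]
H [6,5,4]
H [6,5,4]
H [6,5,4]
F [1,5,4]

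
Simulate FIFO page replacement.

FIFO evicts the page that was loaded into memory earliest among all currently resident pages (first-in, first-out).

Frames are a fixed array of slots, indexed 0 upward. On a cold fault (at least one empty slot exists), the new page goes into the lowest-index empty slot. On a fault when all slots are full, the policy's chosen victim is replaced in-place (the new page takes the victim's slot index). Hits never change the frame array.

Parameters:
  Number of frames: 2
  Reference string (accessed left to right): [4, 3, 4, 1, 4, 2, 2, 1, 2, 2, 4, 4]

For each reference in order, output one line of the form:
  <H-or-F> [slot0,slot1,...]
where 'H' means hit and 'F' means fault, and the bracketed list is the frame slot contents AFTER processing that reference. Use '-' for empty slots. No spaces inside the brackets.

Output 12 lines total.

F [4,-]
F [4,3]
H [4,3]
F [1,3]
F [1,4]
F [2,4]
H [2,4]
F [2,1]
H [2,1]
H [2,1]
F [4,1]
H [4,1]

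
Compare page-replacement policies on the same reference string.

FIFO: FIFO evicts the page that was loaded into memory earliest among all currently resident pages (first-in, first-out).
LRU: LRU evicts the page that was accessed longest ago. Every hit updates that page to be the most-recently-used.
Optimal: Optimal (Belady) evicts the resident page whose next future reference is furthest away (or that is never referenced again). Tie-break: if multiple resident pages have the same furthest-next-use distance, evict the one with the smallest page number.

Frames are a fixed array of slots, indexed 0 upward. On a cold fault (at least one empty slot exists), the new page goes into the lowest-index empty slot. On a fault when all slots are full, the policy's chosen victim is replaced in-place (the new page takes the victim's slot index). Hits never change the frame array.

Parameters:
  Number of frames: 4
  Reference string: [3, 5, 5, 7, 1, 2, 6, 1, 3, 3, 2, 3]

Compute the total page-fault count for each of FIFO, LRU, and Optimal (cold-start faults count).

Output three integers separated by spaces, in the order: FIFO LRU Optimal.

Answer: 7 7 6

Derivation:
--- FIFO ---
  step 0: ref 3 -> FAULT, frames=[3,-,-,-] (faults so far: 1)
  step 1: ref 5 -> FAULT, frames=[3,5,-,-] (faults so far: 2)
  step 2: ref 5 -> HIT, frames=[3,5,-,-] (faults so far: 2)
  step 3: ref 7 -> FAULT, frames=[3,5,7,-] (faults so far: 3)
  step 4: ref 1 -> FAULT, frames=[3,5,7,1] (faults so far: 4)
  step 5: ref 2 -> FAULT, evict 3, frames=[2,5,7,1] (faults so far: 5)
  step 6: ref 6 -> FAULT, evict 5, frames=[2,6,7,1] (faults so far: 6)
  step 7: ref 1 -> HIT, frames=[2,6,7,1] (faults so far: 6)
  step 8: ref 3 -> FAULT, evict 7, frames=[2,6,3,1] (faults so far: 7)
  step 9: ref 3 -> HIT, frames=[2,6,3,1] (faults so far: 7)
  step 10: ref 2 -> HIT, frames=[2,6,3,1] (faults so far: 7)
  step 11: ref 3 -> HIT, frames=[2,6,3,1] (faults so far: 7)
  FIFO total faults: 7
--- LRU ---
  step 0: ref 3 -> FAULT, frames=[3,-,-,-] (faults so far: 1)
  step 1: ref 5 -> FAULT, frames=[3,5,-,-] (faults so far: 2)
  step 2: ref 5 -> HIT, frames=[3,5,-,-] (faults so far: 2)
  step 3: ref 7 -> FAULT, frames=[3,5,7,-] (faults so far: 3)
  step 4: ref 1 -> FAULT, frames=[3,5,7,1] (faults so far: 4)
  step 5: ref 2 -> FAULT, evict 3, frames=[2,5,7,1] (faults so far: 5)
  step 6: ref 6 -> FAULT, evict 5, frames=[2,6,7,1] (faults so far: 6)
  step 7: ref 1 -> HIT, frames=[2,6,7,1] (faults so far: 6)
  step 8: ref 3 -> FAULT, evict 7, frames=[2,6,3,1] (faults so far: 7)
  step 9: ref 3 -> HIT, frames=[2,6,3,1] (faults so far: 7)
  step 10: ref 2 -> HIT, frames=[2,6,3,1] (faults so far: 7)
  step 11: ref 3 -> HIT, frames=[2,6,3,1] (faults so far: 7)
  LRU total faults: 7
--- Optimal ---
  step 0: ref 3 -> FAULT, frames=[3,-,-,-] (faults so far: 1)
  step 1: ref 5 -> FAULT, frames=[3,5,-,-] (faults so far: 2)
  step 2: ref 5 -> HIT, frames=[3,5,-,-] (faults so far: 2)
  step 3: ref 7 -> FAULT, frames=[3,5,7,-] (faults so far: 3)
  step 4: ref 1 -> FAULT, frames=[3,5,7,1] (faults so far: 4)
  step 5: ref 2 -> FAULT, evict 5, frames=[3,2,7,1] (faults so far: 5)
  step 6: ref 6 -> FAULT, evict 7, frames=[3,2,6,1] (faults so far: 6)
  step 7: ref 1 -> HIT, frames=[3,2,6,1] (faults so far: 6)
  step 8: ref 3 -> HIT, frames=[3,2,6,1] (faults so far: 6)
  step 9: ref 3 -> HIT, frames=[3,2,6,1] (faults so far: 6)
  step 10: ref 2 -> HIT, frames=[3,2,6,1] (faults so far: 6)
  step 11: ref 3 -> HIT, frames=[3,2,6,1] (faults so far: 6)
  Optimal total faults: 6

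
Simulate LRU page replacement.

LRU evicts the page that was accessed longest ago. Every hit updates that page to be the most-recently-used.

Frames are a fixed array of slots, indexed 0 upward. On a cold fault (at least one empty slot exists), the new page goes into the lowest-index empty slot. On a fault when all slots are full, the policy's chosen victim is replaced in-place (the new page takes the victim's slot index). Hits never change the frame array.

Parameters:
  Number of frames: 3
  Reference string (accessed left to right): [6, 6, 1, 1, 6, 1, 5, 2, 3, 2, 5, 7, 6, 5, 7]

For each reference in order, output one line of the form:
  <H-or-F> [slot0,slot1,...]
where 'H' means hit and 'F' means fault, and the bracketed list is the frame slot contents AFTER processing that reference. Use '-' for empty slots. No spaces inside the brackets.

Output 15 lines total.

F [6,-,-]
H [6,-,-]
F [6,1,-]
H [6,1,-]
H [6,1,-]
H [6,1,-]
F [6,1,5]
F [2,1,5]
F [2,3,5]
H [2,3,5]
H [2,3,5]
F [2,7,5]
F [6,7,5]
H [6,7,5]
H [6,7,5]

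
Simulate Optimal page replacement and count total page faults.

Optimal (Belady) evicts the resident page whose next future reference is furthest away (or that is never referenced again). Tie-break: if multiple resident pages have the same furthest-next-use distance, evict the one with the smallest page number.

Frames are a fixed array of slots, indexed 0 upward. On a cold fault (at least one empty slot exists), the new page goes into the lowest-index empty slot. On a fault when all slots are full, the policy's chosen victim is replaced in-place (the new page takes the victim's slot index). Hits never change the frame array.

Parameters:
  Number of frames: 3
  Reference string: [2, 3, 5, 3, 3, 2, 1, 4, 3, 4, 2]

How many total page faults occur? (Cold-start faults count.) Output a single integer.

Answer: 5

Derivation:
Step 0: ref 2 → FAULT, frames=[2,-,-]
Step 1: ref 3 → FAULT, frames=[2,3,-]
Step 2: ref 5 → FAULT, frames=[2,3,5]
Step 3: ref 3 → HIT, frames=[2,3,5]
Step 4: ref 3 → HIT, frames=[2,3,5]
Step 5: ref 2 → HIT, frames=[2,3,5]
Step 6: ref 1 → FAULT (evict 5), frames=[2,3,1]
Step 7: ref 4 → FAULT (evict 1), frames=[2,3,4]
Step 8: ref 3 → HIT, frames=[2,3,4]
Step 9: ref 4 → HIT, frames=[2,3,4]
Step 10: ref 2 → HIT, frames=[2,3,4]
Total faults: 5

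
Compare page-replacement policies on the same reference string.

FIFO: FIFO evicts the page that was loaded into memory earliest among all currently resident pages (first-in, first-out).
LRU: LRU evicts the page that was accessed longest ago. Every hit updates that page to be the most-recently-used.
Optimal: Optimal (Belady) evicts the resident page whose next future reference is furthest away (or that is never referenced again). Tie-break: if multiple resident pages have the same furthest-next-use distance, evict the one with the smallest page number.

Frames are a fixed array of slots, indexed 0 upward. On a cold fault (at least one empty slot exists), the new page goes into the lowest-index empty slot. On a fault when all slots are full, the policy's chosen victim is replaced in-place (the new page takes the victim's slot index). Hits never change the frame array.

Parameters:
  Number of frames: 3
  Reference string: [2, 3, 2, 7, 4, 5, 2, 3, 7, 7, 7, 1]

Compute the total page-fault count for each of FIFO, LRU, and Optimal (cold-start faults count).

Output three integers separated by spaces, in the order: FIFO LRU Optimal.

Answer: 9 9 7

Derivation:
--- FIFO ---
  step 0: ref 2 -> FAULT, frames=[2,-,-] (faults so far: 1)
  step 1: ref 3 -> FAULT, frames=[2,3,-] (faults so far: 2)
  step 2: ref 2 -> HIT, frames=[2,3,-] (faults so far: 2)
  step 3: ref 7 -> FAULT, frames=[2,3,7] (faults so far: 3)
  step 4: ref 4 -> FAULT, evict 2, frames=[4,3,7] (faults so far: 4)
  step 5: ref 5 -> FAULT, evict 3, frames=[4,5,7] (faults so far: 5)
  step 6: ref 2 -> FAULT, evict 7, frames=[4,5,2] (faults so far: 6)
  step 7: ref 3 -> FAULT, evict 4, frames=[3,5,2] (faults so far: 7)
  step 8: ref 7 -> FAULT, evict 5, frames=[3,7,2] (faults so far: 8)
  step 9: ref 7 -> HIT, frames=[3,7,2] (faults so far: 8)
  step 10: ref 7 -> HIT, frames=[3,7,2] (faults so far: 8)
  step 11: ref 1 -> FAULT, evict 2, frames=[3,7,1] (faults so far: 9)
  FIFO total faults: 9
--- LRU ---
  step 0: ref 2 -> FAULT, frames=[2,-,-] (faults so far: 1)
  step 1: ref 3 -> FAULT, frames=[2,3,-] (faults so far: 2)
  step 2: ref 2 -> HIT, frames=[2,3,-] (faults so far: 2)
  step 3: ref 7 -> FAULT, frames=[2,3,7] (faults so far: 3)
  step 4: ref 4 -> FAULT, evict 3, frames=[2,4,7] (faults so far: 4)
  step 5: ref 5 -> FAULT, evict 2, frames=[5,4,7] (faults so far: 5)
  step 6: ref 2 -> FAULT, evict 7, frames=[5,4,2] (faults so far: 6)
  step 7: ref 3 -> FAULT, evict 4, frames=[5,3,2] (faults so far: 7)
  step 8: ref 7 -> FAULT, evict 5, frames=[7,3,2] (faults so far: 8)
  step 9: ref 7 -> HIT, frames=[7,3,2] (faults so far: 8)
  step 10: ref 7 -> HIT, frames=[7,3,2] (faults so far: 8)
  step 11: ref 1 -> FAULT, evict 2, frames=[7,3,1] (faults so far: 9)
  LRU total faults: 9
--- Optimal ---
  step 0: ref 2 -> FAULT, frames=[2,-,-] (faults so far: 1)
  step 1: ref 3 -> FAULT, frames=[2,3,-] (faults so far: 2)
  step 2: ref 2 -> HIT, frames=[2,3,-] (faults so far: 2)
  step 3: ref 7 -> FAULT, frames=[2,3,7] (faults so far: 3)
  step 4: ref 4 -> FAULT, evict 7, frames=[2,3,4] (faults so far: 4)
  step 5: ref 5 -> FAULT, evict 4, frames=[2,3,5] (faults so far: 5)
  step 6: ref 2 -> HIT, frames=[2,3,5] (faults so far: 5)
  step 7: ref 3 -> HIT, frames=[2,3,5] (faults so far: 5)
  step 8: ref 7 -> FAULT, evict 2, frames=[7,3,5] (faults so far: 6)
  step 9: ref 7 -> HIT, frames=[7,3,5] (faults so far: 6)
  step 10: ref 7 -> HIT, frames=[7,3,5] (faults so far: 6)
  step 11: ref 1 -> FAULT, evict 3, frames=[7,1,5] (faults so far: 7)
  Optimal total faults: 7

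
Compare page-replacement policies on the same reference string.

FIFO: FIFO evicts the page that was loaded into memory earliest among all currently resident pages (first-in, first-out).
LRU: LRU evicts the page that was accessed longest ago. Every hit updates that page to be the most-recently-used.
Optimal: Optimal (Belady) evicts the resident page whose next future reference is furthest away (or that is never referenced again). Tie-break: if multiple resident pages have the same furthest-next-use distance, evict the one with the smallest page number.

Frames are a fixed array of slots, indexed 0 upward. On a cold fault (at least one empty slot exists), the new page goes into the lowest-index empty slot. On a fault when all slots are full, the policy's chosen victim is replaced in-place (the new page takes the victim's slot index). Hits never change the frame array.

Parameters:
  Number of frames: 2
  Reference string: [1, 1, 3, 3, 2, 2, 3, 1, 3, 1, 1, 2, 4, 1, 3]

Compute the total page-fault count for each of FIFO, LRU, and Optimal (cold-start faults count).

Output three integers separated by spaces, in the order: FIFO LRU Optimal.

Answer: 9 8 7

Derivation:
--- FIFO ---
  step 0: ref 1 -> FAULT, frames=[1,-] (faults so far: 1)
  step 1: ref 1 -> HIT, frames=[1,-] (faults so far: 1)
  step 2: ref 3 -> FAULT, frames=[1,3] (faults so far: 2)
  step 3: ref 3 -> HIT, frames=[1,3] (faults so far: 2)
  step 4: ref 2 -> FAULT, evict 1, frames=[2,3] (faults so far: 3)
  step 5: ref 2 -> HIT, frames=[2,3] (faults so far: 3)
  step 6: ref 3 -> HIT, frames=[2,3] (faults so far: 3)
  step 7: ref 1 -> FAULT, evict 3, frames=[2,1] (faults so far: 4)
  step 8: ref 3 -> FAULT, evict 2, frames=[3,1] (faults so far: 5)
  step 9: ref 1 -> HIT, frames=[3,1] (faults so far: 5)
  step 10: ref 1 -> HIT, frames=[3,1] (faults so far: 5)
  step 11: ref 2 -> FAULT, evict 1, frames=[3,2] (faults so far: 6)
  step 12: ref 4 -> FAULT, evict 3, frames=[4,2] (faults so far: 7)
  step 13: ref 1 -> FAULT, evict 2, frames=[4,1] (faults so far: 8)
  step 14: ref 3 -> FAULT, evict 4, frames=[3,1] (faults so far: 9)
  FIFO total faults: 9
--- LRU ---
  step 0: ref 1 -> FAULT, frames=[1,-] (faults so far: 1)
  step 1: ref 1 -> HIT, frames=[1,-] (faults so far: 1)
  step 2: ref 3 -> FAULT, frames=[1,3] (faults so far: 2)
  step 3: ref 3 -> HIT, frames=[1,3] (faults so far: 2)
  step 4: ref 2 -> FAULT, evict 1, frames=[2,3] (faults so far: 3)
  step 5: ref 2 -> HIT, frames=[2,3] (faults so far: 3)
  step 6: ref 3 -> HIT, frames=[2,3] (faults so far: 3)
  step 7: ref 1 -> FAULT, evict 2, frames=[1,3] (faults so far: 4)
  step 8: ref 3 -> HIT, frames=[1,3] (faults so far: 4)
  step 9: ref 1 -> HIT, frames=[1,3] (faults so far: 4)
  step 10: ref 1 -> HIT, frames=[1,3] (faults so far: 4)
  step 11: ref 2 -> FAULT, evict 3, frames=[1,2] (faults so far: 5)
  step 12: ref 4 -> FAULT, evict 1, frames=[4,2] (faults so far: 6)
  step 13: ref 1 -> FAULT, evict 2, frames=[4,1] (faults so far: 7)
  step 14: ref 3 -> FAULT, evict 4, frames=[3,1] (faults so far: 8)
  LRU total faults: 8
--- Optimal ---
  step 0: ref 1 -> FAULT, frames=[1,-] (faults so far: 1)
  step 1: ref 1 -> HIT, frames=[1,-] (faults so far: 1)
  step 2: ref 3 -> FAULT, frames=[1,3] (faults so far: 2)
  step 3: ref 3 -> HIT, frames=[1,3] (faults so far: 2)
  step 4: ref 2 -> FAULT, evict 1, frames=[2,3] (faults so far: 3)
  step 5: ref 2 -> HIT, frames=[2,3] (faults so far: 3)
  step 6: ref 3 -> HIT, frames=[2,3] (faults so far: 3)
  step 7: ref 1 -> FAULT, evict 2, frames=[1,3] (faults so far: 4)
  step 8: ref 3 -> HIT, frames=[1,3] (faults so far: 4)
  step 9: ref 1 -> HIT, frames=[1,3] (faults so far: 4)
  step 10: ref 1 -> HIT, frames=[1,3] (faults so far: 4)
  step 11: ref 2 -> FAULT, evict 3, frames=[1,2] (faults so far: 5)
  step 12: ref 4 -> FAULT, evict 2, frames=[1,4] (faults so far: 6)
  step 13: ref 1 -> HIT, frames=[1,4] (faults so far: 6)
  step 14: ref 3 -> FAULT, evict 1, frames=[3,4] (faults so far: 7)
  Optimal total faults: 7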